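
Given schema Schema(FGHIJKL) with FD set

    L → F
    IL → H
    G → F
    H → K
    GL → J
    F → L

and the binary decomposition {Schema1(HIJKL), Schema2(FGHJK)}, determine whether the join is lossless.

Common attributes: Schema1 ∩ Schema2 = {HJK}.
No dependency enlarges {HJK}, so (HJK)⁺ = {HJK}.
The closure contains neither all of Schema1 = {HIJKL} nor all of Schema2 = {FGHJK}, so the common attributes are not a superkey of either fragment. The join is lossy.

No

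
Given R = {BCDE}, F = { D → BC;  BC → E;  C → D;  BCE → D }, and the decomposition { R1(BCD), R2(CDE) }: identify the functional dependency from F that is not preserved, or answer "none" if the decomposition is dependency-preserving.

none

D → BC lies within R1.
BC → E: restricted closure across fragments reaches E.
C → D lies within R1.
BCE → D: restricted closure across fragments reaches D.
Every dependency is enforceable on the fragments, so the decomposition is dependency-preserving.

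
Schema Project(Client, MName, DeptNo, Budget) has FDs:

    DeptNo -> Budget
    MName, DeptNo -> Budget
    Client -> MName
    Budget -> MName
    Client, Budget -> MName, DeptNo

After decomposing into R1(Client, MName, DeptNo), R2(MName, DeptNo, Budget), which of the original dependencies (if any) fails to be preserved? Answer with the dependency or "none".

Client, Budget -> MName, DeptNo

Check Client, Budget → MName, DeptNo: no single fragment contains all of {Client, MName, DeptNo, Budget}, and the restricted closure of {Client, Budget} across the fragments never reaches {MName, DeptNo}.
DeptNo → Budget is preserved.
MName, DeptNo → Budget is preserved.
Client → MName is preserved.
Budget → MName is preserved.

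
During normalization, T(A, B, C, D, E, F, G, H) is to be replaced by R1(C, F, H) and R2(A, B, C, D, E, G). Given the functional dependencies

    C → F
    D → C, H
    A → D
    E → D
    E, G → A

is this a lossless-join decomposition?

No

Common attributes: R1 ∩ R2 = {C}.
Closure of {C}: C → F applies, adding F. So (C)⁺ = {C, F}.
The closure contains neither all of R1 = {C, F, H} nor all of R2 = {A, B, C, D, E, G}, so the common attributes are not a superkey of either fragment. The join is lossy.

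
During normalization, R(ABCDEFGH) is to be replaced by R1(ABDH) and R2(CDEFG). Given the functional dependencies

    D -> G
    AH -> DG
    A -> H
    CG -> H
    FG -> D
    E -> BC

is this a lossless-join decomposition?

No

Common attributes: R1 ∩ R2 = {D}.
Closure of {D}: D → G applies, adding G. So (D)⁺ = {DG}.
The closure contains neither all of R1 = {ABDH} nor all of R2 = {CDEFG}, so the common attributes are not a superkey of either fragment. The join is lossy.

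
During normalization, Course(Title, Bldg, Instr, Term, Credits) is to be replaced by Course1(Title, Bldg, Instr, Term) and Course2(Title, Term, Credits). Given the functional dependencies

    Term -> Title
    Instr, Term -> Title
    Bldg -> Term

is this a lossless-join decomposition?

No

Common attributes: Course1 ∩ Course2 = {Title, Term}.
No dependency enlarges {Title, Term}, so (Title, Term)⁺ = {Title, Term}.
The closure contains neither all of Course1 = {Title, Bldg, Instr, Term} nor all of Course2 = {Title, Term, Credits}, so the common attributes are not a superkey of either fragment. The join is lossy.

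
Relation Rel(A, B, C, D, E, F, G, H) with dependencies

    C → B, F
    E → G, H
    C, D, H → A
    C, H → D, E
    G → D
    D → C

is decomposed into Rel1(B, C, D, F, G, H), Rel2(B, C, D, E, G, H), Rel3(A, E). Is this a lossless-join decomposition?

Yes

Chase test. Columns are A, B, C, D, E, F, G, H; row i has aⱼ where attribute j ∈ Reli, else bᵢⱼ.
Initial tableau (one row per fragment):
  row 1: b11 a2 a3 a4 b15 a6 a7 a8
  row 2: b21 a2 a3 a4 a5 b26 a7 a8
  row 3: a1 b32 b33 b34 a5 b36 b37 b38
Rows 1 and 2 agree on C; apply C→B, F and equate their B, F entries.
Rows 2 and 3 agree on E; apply E→G, H and equate their G, H entries.
Rows 1 and 2 agree on C, D, H; apply C, D, H→A and equate their A entries.
Rows 1 and 2 agree on C, H; apply C, H→D, E and equate their D, E entries.
Rows 1 and 3 agree on G; apply G→D and equate their D entries.
Rows 1 and 3 agree on D; apply D→C and equate their C entries.
Rows 1 and 3 agree on C; apply C→B, F and equate their B, F entries.
Rows 1 and 3 agree on C, D, H; apply C, D, H→A and equate their A entries.
Row 1 is now all distinguished symbols — the join is lossless.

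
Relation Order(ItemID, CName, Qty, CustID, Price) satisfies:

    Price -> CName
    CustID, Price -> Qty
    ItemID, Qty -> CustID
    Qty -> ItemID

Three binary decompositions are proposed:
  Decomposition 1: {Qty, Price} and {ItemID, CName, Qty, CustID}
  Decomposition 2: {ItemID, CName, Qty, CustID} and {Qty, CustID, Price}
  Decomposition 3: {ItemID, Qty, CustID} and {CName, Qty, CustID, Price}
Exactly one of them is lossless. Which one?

Decomposition 1: common = {Qty}, closure = {ItemID, Qty, CustID} → lossy.
Decomposition 2: common = {Qty, CustID}, closure = {ItemID, Qty, CustID} → lossy.
Decomposition 3: common = {Qty, CustID}, closure = {ItemID, Qty, CustID} → lossless.

Decomposition 3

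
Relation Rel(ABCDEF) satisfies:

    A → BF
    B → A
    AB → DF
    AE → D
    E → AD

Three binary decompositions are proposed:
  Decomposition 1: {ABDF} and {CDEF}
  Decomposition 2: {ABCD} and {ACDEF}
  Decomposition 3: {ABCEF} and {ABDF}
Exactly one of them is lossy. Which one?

Decomposition 1: common = {DF}, closure = {DF} → lossy.
Decomposition 2: common = {ACD}, closure = {ABCDF} → lossless.
Decomposition 3: common = {ABF}, closure = {ABDF} → lossless.

Decomposition 1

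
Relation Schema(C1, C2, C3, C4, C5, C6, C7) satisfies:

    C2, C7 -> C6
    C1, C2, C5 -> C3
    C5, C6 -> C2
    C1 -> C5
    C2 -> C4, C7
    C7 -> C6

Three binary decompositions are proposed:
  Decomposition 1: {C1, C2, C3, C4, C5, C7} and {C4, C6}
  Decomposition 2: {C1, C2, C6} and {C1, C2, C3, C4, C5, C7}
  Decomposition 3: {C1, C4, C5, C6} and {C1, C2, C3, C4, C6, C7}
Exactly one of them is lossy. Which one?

Decomposition 1: common = {C4}, closure = {C4} → lossy.
Decomposition 2: common = {C1, C2}, closure = {C1, C2, C3, C4, C5, C6, C7} → lossless.
Decomposition 3: common = {C1, C4, C6}, closure = {C1, C2, C3, C4, C5, C6, C7} → lossless.

Decomposition 1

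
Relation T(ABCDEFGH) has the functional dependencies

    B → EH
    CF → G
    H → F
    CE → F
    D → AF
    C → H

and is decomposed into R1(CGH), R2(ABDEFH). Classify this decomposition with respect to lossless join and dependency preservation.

Lossless test: (H)⁺ = {FH}, which is a superkey of neither fragment — lossy.
Dependency preservation: CF → G; CE → F are not contained in any single fragment, but the restricted closure of each left-hand side across the fragments still reaches the right-hand side; the remaining FDs each lie inside some fragment. All dependencies are preserved.

lossy but dependency-preserving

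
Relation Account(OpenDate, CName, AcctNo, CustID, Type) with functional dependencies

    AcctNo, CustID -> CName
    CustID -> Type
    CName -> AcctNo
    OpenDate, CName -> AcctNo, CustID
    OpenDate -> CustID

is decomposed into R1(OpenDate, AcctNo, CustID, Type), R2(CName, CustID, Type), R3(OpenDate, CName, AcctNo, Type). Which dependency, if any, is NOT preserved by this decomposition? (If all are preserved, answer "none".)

Check AcctNo, CustID → CName: no single fragment contains all of {CName, AcctNo, CustID}, and the restricted closure of {AcctNo, CustID} across the fragments never reaches {CName}.
CustID → Type is preserved.
CName → AcctNo is preserved.
OpenDate, CName → AcctNo, CustID is preserved.
OpenDate → CustID is preserved.

AcctNo, CustID -> CName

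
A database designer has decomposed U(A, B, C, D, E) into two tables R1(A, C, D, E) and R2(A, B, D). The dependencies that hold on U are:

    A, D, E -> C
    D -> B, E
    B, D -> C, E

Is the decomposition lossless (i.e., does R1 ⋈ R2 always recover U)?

Common attributes: R1 ∩ R2 = {A, D}.
Closure of {A, D}: D → B, E applies, adding B, E; B, D → C, E applies, adding C. So (A, D)⁺ = {A, B, C, D, E}.
This closure contains every attribute of R1, so R1 ∩ R2 → R1. The join is lossless.

Yes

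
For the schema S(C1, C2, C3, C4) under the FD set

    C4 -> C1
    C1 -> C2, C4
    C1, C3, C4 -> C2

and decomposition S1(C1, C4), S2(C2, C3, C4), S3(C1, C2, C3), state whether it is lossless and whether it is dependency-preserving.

Lossless test (chase): Rows 1 and 2 agree on C4; apply C4→C1 and equate their C1 entries. Rows 1 and 2 agree on C1; apply C1→C2, C4 and equate their C2, C4 entries. Rows 1 and 3 agree on C1; apply C1→C2, C4 and equate their C2, C4 entries. Row 2 is now all distinguished symbols — the join is lossless.
Dependency preservation: C1 → C2, C4; C1, C3, C4 → C2 are not contained in any single fragment, but the restricted closure of each left-hand side across the fragments still reaches the right-hand side; the remaining FDs each lie inside some fragment. All dependencies are preserved.

lossless and dependency-preserving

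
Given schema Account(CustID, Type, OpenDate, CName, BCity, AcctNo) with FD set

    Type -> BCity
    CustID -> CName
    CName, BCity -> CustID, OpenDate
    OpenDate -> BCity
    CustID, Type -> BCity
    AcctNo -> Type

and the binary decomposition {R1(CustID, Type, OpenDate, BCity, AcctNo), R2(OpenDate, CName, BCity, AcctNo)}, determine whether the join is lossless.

Common attributes: R1 ∩ R2 = {OpenDate, BCity, AcctNo}.
Closure of {OpenDate, BCity, AcctNo}: AcctNo → Type applies, adding Type. So (OpenDate, BCity, AcctNo)⁺ = {Type, OpenDate, BCity, AcctNo}.
The closure contains neither all of R1 = {CustID, Type, OpenDate, BCity, AcctNo} nor all of R2 = {OpenDate, CName, BCity, AcctNo}, so the common attributes are not a superkey of either fragment. The join is lossy.

No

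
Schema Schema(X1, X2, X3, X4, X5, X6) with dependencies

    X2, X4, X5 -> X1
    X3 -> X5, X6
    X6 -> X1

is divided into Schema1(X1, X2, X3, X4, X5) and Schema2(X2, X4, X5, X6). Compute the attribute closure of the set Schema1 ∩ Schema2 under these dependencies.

Schema1 ∩ Schema2 = {X2, X4, X5}.
X2, X4, X5 → X1 applies, adding X1
Closure: {X1, X2, X4, X5}.

X1, X2, X4, X5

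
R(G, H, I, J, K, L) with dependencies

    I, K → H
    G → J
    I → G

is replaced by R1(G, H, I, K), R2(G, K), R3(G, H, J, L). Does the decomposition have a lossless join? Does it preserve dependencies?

Lossless test (chase): Rows 1 and 2 agree on G; apply G→J and equate their J entries. Rows 1 and 3 agree on G; apply G→J and equate their J entries. No row becomes fully distinguished — the join is lossy.
Dependency preservation: every FD's attributes lie within a single fragment, so each can be enforced locally — preserved.

lossy but dependency-preserving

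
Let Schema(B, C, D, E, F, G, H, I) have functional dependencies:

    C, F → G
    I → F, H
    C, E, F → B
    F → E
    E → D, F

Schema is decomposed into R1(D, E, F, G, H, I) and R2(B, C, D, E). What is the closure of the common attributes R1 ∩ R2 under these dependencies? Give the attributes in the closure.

D, E, F

R1 ∩ R2 = {D, E}.
E → D, F applies, adding F
Closure: {D, E, F}.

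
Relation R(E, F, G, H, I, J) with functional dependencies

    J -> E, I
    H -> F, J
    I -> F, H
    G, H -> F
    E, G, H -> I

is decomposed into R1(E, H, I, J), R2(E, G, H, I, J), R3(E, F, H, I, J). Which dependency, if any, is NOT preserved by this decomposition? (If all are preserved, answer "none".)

J → E, I lies within R1.
H → F, J lies within R3.
I → F, H lies within R3.
G, H → F: restricted closure across fragments reaches F.
E, G, H → I lies within R2.
Every dependency is enforceable on the fragments, so the decomposition is dependency-preserving.

none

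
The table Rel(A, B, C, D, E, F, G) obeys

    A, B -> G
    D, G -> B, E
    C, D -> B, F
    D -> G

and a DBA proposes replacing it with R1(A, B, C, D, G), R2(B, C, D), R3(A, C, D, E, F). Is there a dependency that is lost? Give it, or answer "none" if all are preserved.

A, B → G lies within R1.
D, G → B, E: restricted closure across fragments reaches B, E.
C, D → B, F: restricted closure across fragments reaches B, F.
D → G lies within R1.
Every dependency is enforceable on the fragments, so the decomposition is dependency-preserving.

none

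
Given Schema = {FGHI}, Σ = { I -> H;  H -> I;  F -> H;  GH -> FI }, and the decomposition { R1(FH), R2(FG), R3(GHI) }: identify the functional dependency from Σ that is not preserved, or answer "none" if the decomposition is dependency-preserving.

GH -> FI

Check GH → FI: no single fragment contains all of {FGHI}, and the restricted closure of {GH} across the fragments never reaches {FI}.
I → H is preserved.
H → I is preserved.
F → H is preserved.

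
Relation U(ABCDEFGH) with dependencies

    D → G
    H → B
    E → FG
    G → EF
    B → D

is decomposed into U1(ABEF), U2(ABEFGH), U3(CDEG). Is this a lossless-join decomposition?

No

Chase test. Columns are ABCDEFGH; row i has aⱼ where attribute j ∈ Ui, else bᵢⱼ.
Initial tableau (one row per fragment):
  row 1: a1 a2 b13 b14 a5 a6 b17 b18
  row 2: a1 a2 b23 b24 a5 a6 a7 a8
  row 3: b31 b32 a3 a4 a5 b36 a7 b38
Rows 1 and 2 agree on E; apply E→FG and equate their FG entries.
Rows 1 and 3 agree on E; apply E→FG and equate their FG entries.
Rows 1 and 2 agree on B; apply B→D and equate their D entries.
No row becomes fully distinguished — the join is lossy.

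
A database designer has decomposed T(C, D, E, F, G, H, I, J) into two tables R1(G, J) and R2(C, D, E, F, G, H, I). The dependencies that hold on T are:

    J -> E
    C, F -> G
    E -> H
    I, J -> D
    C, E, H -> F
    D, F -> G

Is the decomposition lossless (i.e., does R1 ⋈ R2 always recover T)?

Common attributes: R1 ∩ R2 = {G}.
No dependency enlarges {G}, so (G)⁺ = {G}.
The closure contains neither all of R1 = {G, J} nor all of R2 = {C, D, E, F, G, H, I}, so the common attributes are not a superkey of either fragment. The join is lossy.

No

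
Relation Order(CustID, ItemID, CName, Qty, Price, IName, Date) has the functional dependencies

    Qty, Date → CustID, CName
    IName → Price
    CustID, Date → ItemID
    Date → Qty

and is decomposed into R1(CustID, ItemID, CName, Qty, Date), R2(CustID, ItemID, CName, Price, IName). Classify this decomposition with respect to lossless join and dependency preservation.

Lossless test: (CustID, ItemID, CName)⁺ = {CustID, ItemID, CName}, which is a superkey of neither fragment — lossy.
Dependency preservation: every FD's attributes lie within a single fragment, so each can be enforced locally — preserved.

lossy but dependency-preserving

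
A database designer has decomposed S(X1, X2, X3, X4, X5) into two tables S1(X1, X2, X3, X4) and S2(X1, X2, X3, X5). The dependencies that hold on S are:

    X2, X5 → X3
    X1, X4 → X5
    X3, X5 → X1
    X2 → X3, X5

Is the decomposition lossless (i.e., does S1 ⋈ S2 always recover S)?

Common attributes: S1 ∩ S2 = {X1, X2, X3}.
Closure of {X1, X2, X3}: X2 → X3, X5 applies, adding X5. So (X1, X2, X3)⁺ = {X1, X2, X3, X5}.
This closure contains every attribute of S2, so S1 ∩ S2 → S2. The join is lossless.

Yes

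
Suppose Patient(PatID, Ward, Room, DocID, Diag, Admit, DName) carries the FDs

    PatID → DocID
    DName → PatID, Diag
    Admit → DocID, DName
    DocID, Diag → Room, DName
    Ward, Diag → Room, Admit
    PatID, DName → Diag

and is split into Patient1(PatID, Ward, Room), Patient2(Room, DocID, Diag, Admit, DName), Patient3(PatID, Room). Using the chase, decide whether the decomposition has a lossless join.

Chase test. Columns are PatID, Ward, Room, DocID, Diag, Admit, DName; row i has aⱼ where attribute j ∈ Patienti, else bᵢⱼ.
Initial tableau (one row per fragment):
  row 1: a1 a2 a3 b14 b15 b16 b17
  row 2: b21 b22 a3 a4 a5 a6 a7
  row 3: a1 b32 a3 b34 b35 b36 b37
Rows 1 and 3 agree on PatID; apply PatID→DocID and equate their DocID entries.
No row becomes fully distinguished — the join is lossy.

No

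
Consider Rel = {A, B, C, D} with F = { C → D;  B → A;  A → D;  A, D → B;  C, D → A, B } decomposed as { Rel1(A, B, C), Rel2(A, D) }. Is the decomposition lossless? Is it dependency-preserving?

lossless and dependency-preserving

Lossless test: (A)⁺ = {A, B, D}, which contains all of one fragment — lossless.
Dependency preservation: C → D; A, D → B; C, D → A, B are not contained in any single fragment, but the restricted closure of each left-hand side across the fragments still reaches the right-hand side; the remaining FDs each lie inside some fragment. All dependencies are preserved.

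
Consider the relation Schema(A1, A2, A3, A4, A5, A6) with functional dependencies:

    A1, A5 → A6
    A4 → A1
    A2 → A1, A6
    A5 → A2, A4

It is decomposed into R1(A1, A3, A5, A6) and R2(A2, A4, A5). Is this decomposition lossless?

Common attributes: R1 ∩ R2 = {A5}.
Closure of {A5}: A5 → A2, A4 applies, adding A2, A4; A4 → A1 applies, adding A1; A2 → A1, A6 applies, adding A6. So (A5)⁺ = {A1, A2, A4, A5, A6}.
This closure contains every attribute of R2, so R1 ∩ R2 → R2. The join is lossless.

Yes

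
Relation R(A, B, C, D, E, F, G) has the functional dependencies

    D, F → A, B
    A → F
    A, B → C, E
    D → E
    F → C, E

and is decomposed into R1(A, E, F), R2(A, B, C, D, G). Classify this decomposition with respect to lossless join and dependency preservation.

lossless but not dependency-preserving

Lossless test: (A)⁺ = {A, C, E, F}, which contains all of one fragment — lossless.
Dependency preservation: the restricted closure of {D, F} across the fragments never reaches {A, B}, so D, F → A, B cannot be enforced without a join — not preserved.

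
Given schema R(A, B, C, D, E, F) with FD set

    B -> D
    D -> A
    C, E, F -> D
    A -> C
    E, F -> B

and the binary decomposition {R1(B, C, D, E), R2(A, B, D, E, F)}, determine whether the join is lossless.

Common attributes: R1 ∩ R2 = {B, D, E}.
Closure of {B, D, E}: D → A applies, adding A; A → C applies, adding C. So (B, D, E)⁺ = {A, B, C, D, E}.
This closure contains every attribute of R1, so R1 ∩ R2 → R1. The join is lossless.

Yes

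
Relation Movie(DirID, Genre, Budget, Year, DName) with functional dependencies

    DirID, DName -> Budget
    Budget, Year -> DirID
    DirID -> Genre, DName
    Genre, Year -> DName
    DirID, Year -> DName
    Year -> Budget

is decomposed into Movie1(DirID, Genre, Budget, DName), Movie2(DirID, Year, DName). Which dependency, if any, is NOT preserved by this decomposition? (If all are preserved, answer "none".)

DirID, DName → Budget lies within Movie1.
Budget, Year → DirID: restricted closure across fragments reaches DirID.
DirID → Genre, DName lies within Movie1.
Genre, Year → DName: restricted closure across fragments reaches DName.
DirID, Year → DName lies within Movie2.
Year → Budget: restricted closure across fragments reaches Budget.
Every dependency is enforceable on the fragments, so the decomposition is dependency-preserving.

none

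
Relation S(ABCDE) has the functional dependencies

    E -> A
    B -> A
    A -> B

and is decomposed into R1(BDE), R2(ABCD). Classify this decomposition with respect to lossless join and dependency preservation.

lossy but dependency-preserving

Lossless test: (BD)⁺ = {ABD}, which is a superkey of neither fragment — lossy.
Dependency preservation: E → A is not contained in any single fragment, but the restricted closure of its left-hand side across the fragments still reaches the right-hand side; the remaining FDs each lie inside some fragment. All dependencies are preserved.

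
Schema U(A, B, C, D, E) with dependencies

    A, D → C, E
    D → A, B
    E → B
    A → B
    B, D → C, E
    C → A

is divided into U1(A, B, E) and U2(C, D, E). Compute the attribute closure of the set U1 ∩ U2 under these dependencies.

U1 ∩ U2 = {E}.
E → B applies, adding B
Closure: {B, E}.

B, E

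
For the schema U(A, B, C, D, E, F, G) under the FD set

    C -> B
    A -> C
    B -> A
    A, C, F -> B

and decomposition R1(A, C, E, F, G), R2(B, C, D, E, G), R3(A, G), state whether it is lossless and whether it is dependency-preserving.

lossy but dependency-preserving

Lossless test (chase): Rows 1 and 2 agree on C; apply C→B and equate their B entries. Rows 1 and 3 agree on A; apply A→C and equate their C entries. Rows 1 and 2 agree on B; apply B→A and equate their A entries. Rows 1 and 3 agree on C; apply C→B and equate their B entries. No row becomes fully distinguished — the join is lossy.
Dependency preservation: B → A; A, C, F → B are not contained in any single fragment, but the restricted closure of each left-hand side across the fragments still reaches the right-hand side; the remaining FDs each lie inside some fragment. All dependencies are preserved.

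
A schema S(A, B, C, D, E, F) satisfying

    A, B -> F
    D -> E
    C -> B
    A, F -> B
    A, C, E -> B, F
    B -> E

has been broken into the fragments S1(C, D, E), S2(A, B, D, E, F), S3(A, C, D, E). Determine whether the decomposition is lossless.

No

Chase test. Columns are A, B, C, D, E, F; row i has aⱼ where attribute j ∈ Si, else bᵢⱼ.
Initial tableau (one row per fragment):
  row 1: b11 b12 a3 a4 a5 b16
  row 2: a1 a2 b23 a4 a5 a6
  row 3: a1 b32 a3 a4 a5 b36
Rows 1 and 3 agree on C; apply C→B and equate their B entries.
No row becomes fully distinguished — the join is lossy.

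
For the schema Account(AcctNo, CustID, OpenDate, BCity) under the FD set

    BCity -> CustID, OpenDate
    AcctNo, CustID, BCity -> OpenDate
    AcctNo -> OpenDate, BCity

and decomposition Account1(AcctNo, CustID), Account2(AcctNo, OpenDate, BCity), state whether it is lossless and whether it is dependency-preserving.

Lossless test: (AcctNo)⁺ = {AcctNo, CustID, OpenDate, BCity}, which contains all of one fragment — lossless.
Dependency preservation: the restricted closure of {BCity} across the fragments never reaches {CustID, OpenDate}, so BCity → CustID, OpenDate cannot be enforced without a join — not preserved.

lossless but not dependency-preserving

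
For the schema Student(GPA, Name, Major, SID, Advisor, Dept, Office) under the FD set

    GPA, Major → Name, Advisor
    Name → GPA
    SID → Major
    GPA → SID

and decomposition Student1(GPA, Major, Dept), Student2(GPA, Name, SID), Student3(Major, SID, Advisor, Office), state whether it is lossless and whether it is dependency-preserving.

Lossless test (chase): Rows 2 and 3 agree on SID; apply SID→Major and equate their Major entries. Rows 1 and 2 agree on GPA; apply GPA→SID and equate their SID entries. Rows 1 and 2 agree on GPA, Major; apply GPA, Major→Name, Advisor and equate their Name, Advisor entries. No row becomes fully distinguished — the join is lossy.
Dependency preservation: the restricted closure of {GPA, Major} across the fragments never reaches {Name, Advisor}, so GPA, Major → Name, Advisor cannot be enforced without a join — not preserved.

lossy and not dependency-preserving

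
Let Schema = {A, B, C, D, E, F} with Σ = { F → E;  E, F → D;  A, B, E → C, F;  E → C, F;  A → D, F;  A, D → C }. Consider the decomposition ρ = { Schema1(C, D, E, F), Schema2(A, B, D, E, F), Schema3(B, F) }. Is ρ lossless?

Chase test. Columns are A, B, C, D, E, F; row i has aⱼ where attribute j ∈ Schemai, else bᵢⱼ.
Initial tableau (one row per fragment):
  row 1: b11 b12 a3 a4 a5 a6
  row 2: a1 a2 b23 a4 a5 a6
  row 3: b31 a2 b33 b34 b35 a6
Rows 1 and 3 agree on F; apply F→E and equate their E entries.
Rows 1 and 3 agree on E, F; apply E, F→D and equate their D entries.
Rows 1 and 2 agree on E; apply E→C, F and equate their C, F entries.
Rows 1 and 3 agree on E; apply E→C, F and equate their C, F entries.
Row 2 is now all distinguished symbols — the join is lossless.

Yes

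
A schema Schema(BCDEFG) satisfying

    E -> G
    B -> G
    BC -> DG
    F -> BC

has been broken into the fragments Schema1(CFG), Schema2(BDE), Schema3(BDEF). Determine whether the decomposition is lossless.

Chase test. Columns are BCDEFG; row i has aⱼ where attribute j ∈ Schemai, else bᵢⱼ.
Initial tableau (one row per fragment):
  row 1: b11 a2 b13 b14 a5 a6
  row 2: a1 b22 a3 a4 b25 b26
  row 3: a1 b32 a3 a4 a5 b36
Rows 2 and 3 agree on E; apply E→G and equate their G entries.
Rows 1 and 3 agree on F; apply F→BC and equate their BC entries.
Rows 1 and 2 agree on B; apply B→G and equate their G entries.
Rows 1 and 3 agree on BC; apply BC→DG and equate their DG entries.
Row 3 is now all distinguished symbols — the join is lossless.

Yes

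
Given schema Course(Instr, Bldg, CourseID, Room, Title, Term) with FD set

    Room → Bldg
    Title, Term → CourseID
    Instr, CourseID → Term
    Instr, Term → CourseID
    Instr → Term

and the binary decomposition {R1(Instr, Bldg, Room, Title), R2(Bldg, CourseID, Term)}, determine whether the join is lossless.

No

Common attributes: R1 ∩ R2 = {Bldg}.
No dependency enlarges {Bldg}, so (Bldg)⁺ = {Bldg}.
The closure contains neither all of R1 = {Instr, Bldg, Room, Title} nor all of R2 = {Bldg, CourseID, Term}, so the common attributes are not a superkey of either fragment. The join is lossy.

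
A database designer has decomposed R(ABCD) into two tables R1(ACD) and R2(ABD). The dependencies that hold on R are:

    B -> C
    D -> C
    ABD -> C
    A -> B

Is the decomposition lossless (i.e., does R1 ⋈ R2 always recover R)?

Common attributes: R1 ∩ R2 = {AD}.
Closure of {AD}: D → C applies, adding C; A → B applies, adding B. So (AD)⁺ = {ABCD}.
This closure contains every attribute of R1, so R1 ∩ R2 → R1. The join is lossless.

Yes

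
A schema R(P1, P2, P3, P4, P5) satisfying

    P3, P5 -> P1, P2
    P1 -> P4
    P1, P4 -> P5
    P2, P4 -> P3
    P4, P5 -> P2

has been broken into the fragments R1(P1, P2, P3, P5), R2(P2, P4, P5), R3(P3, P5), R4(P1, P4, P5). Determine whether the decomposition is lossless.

Yes

Chase test. Columns are P1, P2, P3, P4, P5; row i has aⱼ where attribute j ∈ Ri, else bᵢⱼ.
Initial tableau (one row per fragment):
  row 1: a1 a2 a3 b14 a5
  row 2: b21 a2 b23 a4 a5
  row 3: b31 b32 a3 b34 a5
  row 4: a1 b42 b43 a4 a5
Rows 1 and 3 agree on P3, P5; apply P3, P5→P1, P2 and equate their P1, P2 entries.
Rows 1 and 3 agree on P1; apply P1→P4 and equate their P4 entries.
Rows 1 and 4 agree on P1; apply P1→P4 and equate their P4 entries.
Rows 1 and 2 agree on P2, P4; apply P2, P4→P3 and equate their P3 entries.
Rows 1 and 4 agree on P4, P5; apply P4, P5→P2 and equate their P2 entries.
Rows 1 and 2 agree on P3, P5; apply P3, P5→P1, P2 and equate their P1, P2 entries.
Rows 1 and 4 agree on P2, P4; apply P2, P4→P3 and equate their P3 entries.
Row 1 is now all distinguished symbols — the join is lossless.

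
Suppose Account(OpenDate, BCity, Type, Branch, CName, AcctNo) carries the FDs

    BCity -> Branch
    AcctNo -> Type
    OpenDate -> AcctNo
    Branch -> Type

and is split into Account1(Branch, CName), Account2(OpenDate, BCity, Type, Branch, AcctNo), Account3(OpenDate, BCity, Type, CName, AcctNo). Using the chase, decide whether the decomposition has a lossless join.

Chase test. Columns are OpenDate, BCity, Type, Branch, CName, AcctNo; row i has aⱼ where attribute j ∈ Accounti, else bᵢⱼ.
Initial tableau (one row per fragment):
  row 1: b11 b12 b13 a4 a5 b16
  row 2: a1 a2 a3 a4 b25 a6
  row 3: a1 a2 a3 b34 a5 a6
Rows 2 and 3 agree on BCity; apply BCity→Branch and equate their Branch entries.
Rows 1 and 2 agree on Branch; apply Branch→Type and equate their Type entries.
Row 3 is now all distinguished symbols — the join is lossless.

Yes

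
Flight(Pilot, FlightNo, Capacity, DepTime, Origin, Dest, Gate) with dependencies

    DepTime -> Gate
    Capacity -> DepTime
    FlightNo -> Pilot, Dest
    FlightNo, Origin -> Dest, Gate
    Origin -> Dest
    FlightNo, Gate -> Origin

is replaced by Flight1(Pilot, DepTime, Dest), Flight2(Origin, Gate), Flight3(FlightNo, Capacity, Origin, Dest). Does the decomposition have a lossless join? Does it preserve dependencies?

Lossless test (chase): Rows 2 and 3 agree on Origin; apply Origin→Dest and equate their Dest entries. No row becomes fully distinguished — the join is lossy.
Dependency preservation: the restricted closure of {DepTime} across the fragments never reaches {Gate}, so DepTime → Gate cannot be enforced without a join — not preserved.

lossy and not dependency-preserving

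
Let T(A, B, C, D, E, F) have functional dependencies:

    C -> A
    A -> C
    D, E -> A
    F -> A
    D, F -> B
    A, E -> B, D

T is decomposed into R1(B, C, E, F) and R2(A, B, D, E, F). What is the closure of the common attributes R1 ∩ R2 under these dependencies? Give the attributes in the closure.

R1 ∩ R2 = {B, E, F}.
F → A applies, adding A
A, E → B, D applies, adding D
A → C applies, adding C
Closure: {A, B, C, D, E, F}.

A, B, C, D, E, F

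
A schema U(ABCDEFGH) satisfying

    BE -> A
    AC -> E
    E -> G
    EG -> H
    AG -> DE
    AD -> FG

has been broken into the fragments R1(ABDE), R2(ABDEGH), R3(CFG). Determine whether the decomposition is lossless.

Chase test. Columns are ABCDEFGH; row i has aⱼ where attribute j ∈ Ri, else bᵢⱼ.
Initial tableau (one row per fragment):
  row 1: a1 a2 b13 a4 a5 b16 b17 b18
  row 2: a1 a2 b23 a4 a5 b26 a7 a8
  row 3: b31 b32 a3 b34 b35 a6 a7 b38
Rows 1 and 2 agree on E; apply E→G and equate their G entries.
Rows 1 and 2 agree on EG; apply EG→H and equate their H entries.
Rows 1 and 2 agree on AD; apply AD→FG and equate their FG entries.
No row becomes fully distinguished — the join is lossy.

No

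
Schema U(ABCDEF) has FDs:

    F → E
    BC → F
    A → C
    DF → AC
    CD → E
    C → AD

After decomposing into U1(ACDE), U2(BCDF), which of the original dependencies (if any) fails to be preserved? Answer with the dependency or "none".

Check F → E: no single fragment contains all of {EF}, and the restricted closure of {F} across the fragments never reaches {E}.
BC → F is preserved.
A → C is preserved.
DF → AC is preserved.
CD → E is preserved.
C → AD is preserved.

F → E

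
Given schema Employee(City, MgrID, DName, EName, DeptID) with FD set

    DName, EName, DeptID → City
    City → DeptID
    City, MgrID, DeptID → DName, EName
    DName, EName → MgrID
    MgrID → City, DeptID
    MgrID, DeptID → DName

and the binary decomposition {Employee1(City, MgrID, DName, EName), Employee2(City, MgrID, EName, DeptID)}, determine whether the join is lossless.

Yes

Common attributes: Employee1 ∩ Employee2 = {City, MgrID, EName}.
Closure of {City, MgrID, EName}: City → DeptID applies, adding DeptID; City, MgrID, DeptID → DName, EName applies, adding DName. So (City, MgrID, EName)⁺ = {City, MgrID, DName, EName, DeptID}.
This closure contains every attribute of Employee1, so Employee1 ∩ Employee2 → Employee1. The join is lossless.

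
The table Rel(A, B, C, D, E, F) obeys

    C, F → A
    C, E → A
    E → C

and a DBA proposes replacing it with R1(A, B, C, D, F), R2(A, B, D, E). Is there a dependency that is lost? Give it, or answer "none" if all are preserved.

Check E → C: no single fragment contains all of {C, E}, and the restricted closure of {E} across the fragments never reaches {C}.
C, F → A is preserved.
C, E → A is preserved.

E → C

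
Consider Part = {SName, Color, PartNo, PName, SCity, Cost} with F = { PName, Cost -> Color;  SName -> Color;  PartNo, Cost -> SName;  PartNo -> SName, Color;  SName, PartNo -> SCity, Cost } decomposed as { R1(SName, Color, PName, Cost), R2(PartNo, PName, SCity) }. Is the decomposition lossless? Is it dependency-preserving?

Lossless test: (PName)⁺ = {PName}, which is a superkey of neither fragment — lossy.
Dependency preservation: the restricted closure of {PartNo, Cost} across the fragments never reaches {SName}, so PartNo, Cost → SName cannot be enforced without a join — not preserved.

lossy and not dependency-preserving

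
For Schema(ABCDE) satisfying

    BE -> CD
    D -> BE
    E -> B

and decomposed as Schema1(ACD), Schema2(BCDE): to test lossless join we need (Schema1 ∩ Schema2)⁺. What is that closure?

BCDE

Schema1 ∩ Schema2 = {CD}.
D → BE applies, adding BE
Closure: {BCDE}.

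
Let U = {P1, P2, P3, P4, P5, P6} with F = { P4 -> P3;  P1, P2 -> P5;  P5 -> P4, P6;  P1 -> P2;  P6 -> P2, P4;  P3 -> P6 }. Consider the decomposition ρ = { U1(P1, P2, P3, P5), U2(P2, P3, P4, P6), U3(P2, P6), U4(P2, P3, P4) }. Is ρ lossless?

Chase test. Columns are P1, P2, P3, P4, P5, P6; row i has aⱼ where attribute j ∈ Ui, else bᵢⱼ.
Initial tableau (one row per fragment):
  row 1: a1 a2 a3 b14 a5 b16
  row 2: b21 a2 a3 a4 b25 a6
  row 3: b31 a2 b33 b34 b35 a6
  row 4: b41 a2 a3 a4 b45 b46
Rows 2 and 3 agree on P6; apply P6→P2, P4 and equate their P2, P4 entries.
Rows 1 and 2 agree on P3; apply P3→P6 and equate their P6 entries.
Rows 1 and 4 agree on P3; apply P3→P6 and equate their P6 entries.
Rows 2 and 3 agree on P4; apply P4→P3 and equate their P3 entries.
Rows 1 and 2 agree on P6; apply P6→P2, P4 and equate their P2, P4 entries.
Row 1 is now all distinguished symbols — the join is lossless.

Yes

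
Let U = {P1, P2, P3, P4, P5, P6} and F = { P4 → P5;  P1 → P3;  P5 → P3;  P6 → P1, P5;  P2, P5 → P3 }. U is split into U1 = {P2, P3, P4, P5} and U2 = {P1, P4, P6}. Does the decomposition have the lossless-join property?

No

Common attributes: U1 ∩ U2 = {P4}.
Closure of {P4}: P4 → P5 applies, adding P5; P5 → P3 applies, adding P3. So (P4)⁺ = {P3, P4, P5}.
The closure contains neither all of U1 = {P2, P3, P4, P5} nor all of U2 = {P1, P4, P6}, so the common attributes are not a superkey of either fragment. The join is lossy.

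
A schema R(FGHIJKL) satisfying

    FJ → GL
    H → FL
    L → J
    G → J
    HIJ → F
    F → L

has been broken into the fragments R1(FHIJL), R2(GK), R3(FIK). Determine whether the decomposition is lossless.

Chase test. Columns are FGHIJKL; row i has aⱼ where attribute j ∈ Ri, else bᵢⱼ.
Initial tableau (one row per fragment):
  row 1: a1 b12 a3 a4 a5 b16 a7
  row 2: b21 a2 b23 b24 b25 a6 b27
  row 3: a1 b32 b33 a4 b35 a6 b37
Rows 1 and 3 agree on F; apply F→L and equate their L entries.
Rows 1 and 3 agree on L; apply L→J and equate their J entries.
Rows 1 and 3 agree on FJ; apply FJ→GL and equate their GL entries.
No row becomes fully distinguished — the join is lossy.

No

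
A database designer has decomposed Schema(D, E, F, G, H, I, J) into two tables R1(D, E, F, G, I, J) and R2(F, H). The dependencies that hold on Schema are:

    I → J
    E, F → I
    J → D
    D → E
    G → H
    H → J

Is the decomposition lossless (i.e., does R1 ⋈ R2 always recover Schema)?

Common attributes: R1 ∩ R2 = {F}.
No dependency enlarges {F}, so (F)⁺ = {F}.
The closure contains neither all of R1 = {D, E, F, G, I, J} nor all of R2 = {F, H}, so the common attributes are not a superkey of either fragment. The join is lossy.

No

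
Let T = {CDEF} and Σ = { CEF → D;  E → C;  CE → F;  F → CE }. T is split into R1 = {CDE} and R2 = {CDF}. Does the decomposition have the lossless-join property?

Common attributes: R1 ∩ R2 = {CD}.
No dependency enlarges {CD}, so (CD)⁺ = {CD}.
The closure contains neither all of R1 = {CDE} nor all of R2 = {CDF}, so the common attributes are not a superkey of either fragment. The join is lossy.

No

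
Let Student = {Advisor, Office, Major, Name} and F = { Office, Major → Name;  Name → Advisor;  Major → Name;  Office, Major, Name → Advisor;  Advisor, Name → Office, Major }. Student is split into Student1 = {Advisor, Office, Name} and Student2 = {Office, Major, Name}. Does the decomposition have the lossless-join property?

Yes

Common attributes: Student1 ∩ Student2 = {Office, Name}.
Closure of {Office, Name}: Name → Advisor applies, adding Advisor; Advisor, Name → Office, Major applies, adding Major. So (Office, Name)⁺ = {Advisor, Office, Major, Name}.
This closure contains every attribute of Student1, so Student1 ∩ Student2 → Student1. The join is lossless.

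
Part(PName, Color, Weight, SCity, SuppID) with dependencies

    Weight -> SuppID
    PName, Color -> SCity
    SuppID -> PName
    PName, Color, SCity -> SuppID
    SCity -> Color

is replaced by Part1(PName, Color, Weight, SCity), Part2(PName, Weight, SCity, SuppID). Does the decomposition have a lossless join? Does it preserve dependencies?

Lossless test: (PName, Weight, SCity)⁺ = {PName, Color, Weight, SCity, SuppID}, which contains all of one fragment — lossless.
Dependency preservation: PName, Color, SCity → SuppID is not contained in any single fragment, but the restricted closure of its left-hand side across the fragments still reaches the right-hand side; the remaining FDs each lie inside some fragment. All dependencies are preserved.

lossless and dependency-preserving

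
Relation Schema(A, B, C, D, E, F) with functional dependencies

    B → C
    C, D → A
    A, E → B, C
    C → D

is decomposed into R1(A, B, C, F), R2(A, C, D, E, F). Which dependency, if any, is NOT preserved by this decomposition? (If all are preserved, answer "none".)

A, E → B, C

Check A, E → B, C: no single fragment contains all of {A, B, C, E}, and the restricted closure of {A, E} across the fragments never reaches {B, C}.
B → C is preserved.
C, D → A is preserved.
C → D is preserved.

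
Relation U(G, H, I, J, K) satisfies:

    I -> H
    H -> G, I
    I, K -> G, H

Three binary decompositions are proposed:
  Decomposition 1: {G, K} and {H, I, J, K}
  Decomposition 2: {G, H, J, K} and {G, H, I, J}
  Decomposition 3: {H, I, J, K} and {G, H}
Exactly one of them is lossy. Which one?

Decomposition 1

Decomposition 1: common = {K}, closure = {K} → lossy.
Decomposition 2: common = {G, H, J}, closure = {G, H, I, J} → lossless.
Decomposition 3: common = {H}, closure = {G, H, I} → lossless.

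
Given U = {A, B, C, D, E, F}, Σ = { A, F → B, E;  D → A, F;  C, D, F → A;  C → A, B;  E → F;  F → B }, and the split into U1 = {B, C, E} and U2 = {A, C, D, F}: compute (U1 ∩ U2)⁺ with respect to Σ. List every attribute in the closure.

A, B, C

U1 ∩ U2 = {C}.
C → A, B applies, adding A, B
Closure: {A, B, C}.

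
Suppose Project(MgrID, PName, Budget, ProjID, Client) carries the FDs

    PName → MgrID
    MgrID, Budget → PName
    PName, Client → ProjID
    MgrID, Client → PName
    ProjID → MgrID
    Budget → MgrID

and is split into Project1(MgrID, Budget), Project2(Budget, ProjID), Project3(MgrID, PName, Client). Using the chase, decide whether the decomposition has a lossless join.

Chase test. Columns are MgrID, PName, Budget, ProjID, Client; row i has aⱼ where attribute j ∈ Projecti, else bᵢⱼ.
Initial tableau (one row per fragment):
  row 1: a1 b12 a3 b14 b15
  row 2: b21 b22 a3 a4 b25
  row 3: a1 a2 b33 b34 a5
Rows 1 and 2 agree on Budget; apply Budget→MgrID and equate their MgrID entries.
Rows 1 and 2 agree on MgrID, Budget; apply MgrID, Budget→PName and equate their PName entries.
No row becomes fully distinguished — the join is lossy.

No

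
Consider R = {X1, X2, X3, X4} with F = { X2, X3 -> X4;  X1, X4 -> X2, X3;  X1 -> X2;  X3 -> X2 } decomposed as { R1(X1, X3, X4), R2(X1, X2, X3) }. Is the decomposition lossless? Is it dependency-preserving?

lossless and dependency-preserving

Lossless test: (X1, X3)⁺ = {X1, X2, X3, X4}, which contains all of one fragment — lossless.
Dependency preservation: X2, X3 → X4; X1, X4 → X2, X3 are not contained in any single fragment, but the restricted closure of each left-hand side across the fragments still reaches the right-hand side; the remaining FDs each lie inside some fragment. All dependencies are preserved.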